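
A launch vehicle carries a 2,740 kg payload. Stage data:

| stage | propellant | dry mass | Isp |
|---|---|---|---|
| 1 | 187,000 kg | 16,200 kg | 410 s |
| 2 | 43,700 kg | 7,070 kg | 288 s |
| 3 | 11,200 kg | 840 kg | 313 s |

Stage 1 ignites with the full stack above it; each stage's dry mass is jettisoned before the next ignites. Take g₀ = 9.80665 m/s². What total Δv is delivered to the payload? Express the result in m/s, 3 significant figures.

Ignition mass of stage 1 = 187,000+16,200 + 43,700+7,070 + 11,200+840 + 2,740 = 268,750 kg.
Stage 1: m₀ = 268,750 kg, m_f = 268,750 − 187,000 = 81,750 kg; Δv = 410×9.80665×ln(3.287) = 4020.7×1.1901 ≈ 4785 m/s.
Stage 2: m₀ = 65,550 kg, m_f = 65,550 − 43,700 = 21,850 kg; Δv = 288×9.80665×ln(3) = 2824.3×1.0986 ≈ 3103 m/s.
Stage 3: m₀ = 14,780 kg, m_f = 14,780 − 11,200 = 3,580 kg; Δv = 313×9.80665×ln(4.128) = 3069.5×1.4179 ≈ 4352 m/s.
Total Δv = 4785 + 3103 + 4352 = 12240 m/s.

Δv ≈ 12200 m/s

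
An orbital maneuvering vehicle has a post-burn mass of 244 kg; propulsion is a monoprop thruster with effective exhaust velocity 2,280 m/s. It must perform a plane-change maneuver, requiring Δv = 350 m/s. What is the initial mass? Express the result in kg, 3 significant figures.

initial mass ≈ 284 kg

Using Δv = v_e ln(m₀/m_f): m₀/m_f = exp(Δv / v_e) = exp(350 / 2280.0) = exp(0.1535) = 1.1659.
m₀ = m_f × 1.1659 = 244 × 1.1659 = 284.48 kg.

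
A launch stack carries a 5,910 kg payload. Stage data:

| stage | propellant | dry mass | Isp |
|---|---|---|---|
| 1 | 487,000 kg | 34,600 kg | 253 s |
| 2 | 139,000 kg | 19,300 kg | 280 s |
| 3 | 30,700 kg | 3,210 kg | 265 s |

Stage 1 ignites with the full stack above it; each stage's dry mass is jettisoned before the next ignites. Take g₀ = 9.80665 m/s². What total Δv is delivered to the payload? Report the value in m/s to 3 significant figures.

Δv ≈ 9950 m/s

Ignition mass of stage 1 = 487,000+34,600 + 139,000+19,300 + 30,700+3,210 + 5,910 = 719,720 kg.
Stage 1: m₀ = 719,720 kg, m_f = 719,720 − 487,000 = 232,720 kg; Δv = 253×9.80665×ln(3.093) = 2481.1×1.1290 ≈ 2801 m/s.
Stage 2: m₀ = 198,120 kg, m_f = 198,120 − 139,000 = 59,120 kg; Δv = 280×9.80665×ln(3.351) = 2745.9×1.2093 ≈ 3321 m/s.
Stage 3: m₀ = 39,820 kg, m_f = 39,820 − 30,700 = 9,120 kg; Δv = 265×9.80665×ln(4.366) = 2598.8×1.4739 ≈ 3830 m/s.
Total Δv = 2801 + 3321 + 3830 = 9952 m/s.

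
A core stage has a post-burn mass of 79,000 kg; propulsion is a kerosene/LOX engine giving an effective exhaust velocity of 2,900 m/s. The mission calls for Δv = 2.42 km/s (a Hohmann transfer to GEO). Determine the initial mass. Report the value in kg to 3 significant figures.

initial mass ≈ 182000 kg

Rocket equation: m₀/m_f = exp(Δv / v_e) = exp(2420 / 2900.0) = exp(0.8345) = 2.3036.
m₀ = m_f × 2.3036 = 79,000 × 2.3036 = 181,984 kg.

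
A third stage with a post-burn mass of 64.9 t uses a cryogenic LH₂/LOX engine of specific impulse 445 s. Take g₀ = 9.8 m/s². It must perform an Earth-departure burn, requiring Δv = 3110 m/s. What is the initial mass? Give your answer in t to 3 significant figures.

v_e = Isp · g₀ = 445 × 9.8 = 4361.0 m/s.
m₀/m_f = exp(Δv / v_e) = exp(3110 / 4361.0) = exp(0.7131) = 2.0404.
m₀ = m_f × 2.0404 = 64.9 × 2.0404 = 132.422 t.

initial mass ≈ 132 t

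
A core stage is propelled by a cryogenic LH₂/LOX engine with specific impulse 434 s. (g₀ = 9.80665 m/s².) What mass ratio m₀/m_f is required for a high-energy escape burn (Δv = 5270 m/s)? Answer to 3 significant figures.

mass ratio ≈ 3.45

v_e = Isp · g₀ = 434 × 9.80665 = 4256.1 m/s.
m₀/m_f = exp(Δv / v_e) = exp(5270 / 4256.1) = exp(1.2382) = 3.4495.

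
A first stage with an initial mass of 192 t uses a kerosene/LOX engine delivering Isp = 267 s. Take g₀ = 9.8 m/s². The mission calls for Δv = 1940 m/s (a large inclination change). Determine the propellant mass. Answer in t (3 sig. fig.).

v_e = Isp · g₀ = 267 × 9.8 = 2616.6 m/s.
m₀/m_f = exp(Δv / v_e) = exp(1940 / 2616.6) = exp(0.7414) = 2.0989.
m_f = 192 / 2.0989 = 91.4765 t, so propellant = m₀ − m_f = 192 − 91.4765 = 100.5235 t.

propellant mass ≈ 101 t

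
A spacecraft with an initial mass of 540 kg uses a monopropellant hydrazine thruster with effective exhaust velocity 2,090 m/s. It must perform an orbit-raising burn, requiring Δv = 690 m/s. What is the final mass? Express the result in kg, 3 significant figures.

final mass ≈ 388 kg

m₀/m_f = exp(Δv / v_e) = exp(690 / 2090.0) = exp(0.3301) = 1.3912.
m_f = m₀ / 1.3912 = 540 / 1.3912 = 388.154 kg.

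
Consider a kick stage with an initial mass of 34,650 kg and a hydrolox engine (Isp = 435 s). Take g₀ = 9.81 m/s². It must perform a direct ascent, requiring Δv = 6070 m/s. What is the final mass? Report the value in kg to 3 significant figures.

v_e = Isp · g₀ = 435 × 9.81 = 4267.4 m/s.
By the Tsiolkovsky rocket equation, m₀/m_f = exp(Δv / v_e) = exp(6070 / 4267.4) = exp(1.4224) = 4.1472.
m_f = m₀ / 4.1472 = 34,650 / 4.1472 = 8,355.03 kg.

final mass ≈ 8360 kg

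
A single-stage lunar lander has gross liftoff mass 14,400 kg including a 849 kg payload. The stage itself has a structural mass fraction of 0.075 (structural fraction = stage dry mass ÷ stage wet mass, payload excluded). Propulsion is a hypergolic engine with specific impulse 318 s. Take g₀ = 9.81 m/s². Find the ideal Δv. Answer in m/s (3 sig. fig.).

Δv ≈ 6380 m/s

Stage wet mass = m₀ − payload = 14,400 − 849 = 13,551 kg.
Stage dry mass = ε × stage wet mass = 0.075 × 13,551 = 1,016.33 kg.
Burnout mass m_f = stage dry + payload = 1,016.33 + 849 = 1,865.33 kg.
v_e = Isp · g₀ = 318 × 9.81 = 3119.6 m/s.
Δv = v_e · ln(14,400/1,865.33) = 3119.6 × ln(7.72) = 3119.6 × 2.0438 ≈ 6376 m/s.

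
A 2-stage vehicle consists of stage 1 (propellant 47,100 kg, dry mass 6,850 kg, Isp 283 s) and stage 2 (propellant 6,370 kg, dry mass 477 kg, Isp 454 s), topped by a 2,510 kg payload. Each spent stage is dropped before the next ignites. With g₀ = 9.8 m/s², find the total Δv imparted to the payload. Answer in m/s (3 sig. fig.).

Δv ≈ 8860 m/s

Ignition mass of stage 1 = 47,100+6,850 + 6,370+477 + 2,510 = 63,307 kg.
Stage 1: m₀ = 63,307 kg, m_f = 63,307 − 47,100 = 16,207 kg; Δv = 283×9.8×ln(3.906) = 2773.4×1.3626 ≈ 3779 m/s.
Stage 2: m₀ = 9,357 kg, m_f = 9,357 − 6,370 = 2,987 kg; Δv = 454×9.8×ln(3.133) = 4449.2×1.1419 ≈ 5080 m/s.
Total Δv = 3779 + 5080 = 8859 m/s.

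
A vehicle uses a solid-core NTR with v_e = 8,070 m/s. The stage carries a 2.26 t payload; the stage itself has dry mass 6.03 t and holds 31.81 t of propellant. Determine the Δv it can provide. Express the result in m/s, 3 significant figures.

m₀ = payload + dry + propellant = 2.26 + 6.03 + 31.81 = 40.1 t.
m_f = payload + dry = 2.26 + 6.03 = 8.29 t.
Rocket equation: Δv = v_e · ln(m₀/m_f) = 8070.0 × ln(4.837) = 8070.0 × 1.5763 ≈ 12721.0 m/s.

Δv ≈ 12700 m/s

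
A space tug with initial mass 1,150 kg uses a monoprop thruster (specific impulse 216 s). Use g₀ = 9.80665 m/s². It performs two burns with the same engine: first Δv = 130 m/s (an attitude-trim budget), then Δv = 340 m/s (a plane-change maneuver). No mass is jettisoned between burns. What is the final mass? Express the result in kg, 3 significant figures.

v_e = Isp · g₀ = 216 × 9.80665 = 2118.2 m/s.
After the first burn: m = 1150 × exp(−130/2118.2) = 1150 × 0.94047 = 1,081.54 kg.
After the second burn: m = 1,081.54 × exp(−340/2118.2) = 1,081.54 × 0.85171 = 921.158 kg.

final mass ≈ 921 kg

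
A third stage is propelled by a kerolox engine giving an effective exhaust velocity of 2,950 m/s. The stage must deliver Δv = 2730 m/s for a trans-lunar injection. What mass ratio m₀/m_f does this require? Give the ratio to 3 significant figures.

From the ideal rocket equation, m₀/m_f = exp(Δv / v_e) = exp(2730 / 2950.0) = exp(0.9254) = 2.5229.

mass ratio ≈ 2.52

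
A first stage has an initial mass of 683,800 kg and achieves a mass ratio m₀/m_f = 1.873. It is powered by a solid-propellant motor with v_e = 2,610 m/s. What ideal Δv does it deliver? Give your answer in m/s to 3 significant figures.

Using Δv = v_e ln(m₀/m_f): Δv = v_e · ln(1.873) = 2610.0 × 0.6275 ≈ 1637.9 m/s.

Δv ≈ 1640 m/s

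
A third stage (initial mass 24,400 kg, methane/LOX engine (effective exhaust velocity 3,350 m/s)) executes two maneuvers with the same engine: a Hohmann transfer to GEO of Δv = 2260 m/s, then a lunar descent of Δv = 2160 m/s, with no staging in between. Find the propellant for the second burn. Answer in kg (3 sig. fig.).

propellant for the second burn ≈ 5910 kg

After the first burn: m = 24400 × exp(−2260/3350.0) = 24400 × 0.50935 = 12,428.1 kg.
After the second burn: m = 12,428.1 × exp(−2160/3350.0) = 12,428.1 × 0.52478 = 6,522.02 kg.
Second-burn propellant = 12,428.1 − 6,522.02 = 5,906.08 kg.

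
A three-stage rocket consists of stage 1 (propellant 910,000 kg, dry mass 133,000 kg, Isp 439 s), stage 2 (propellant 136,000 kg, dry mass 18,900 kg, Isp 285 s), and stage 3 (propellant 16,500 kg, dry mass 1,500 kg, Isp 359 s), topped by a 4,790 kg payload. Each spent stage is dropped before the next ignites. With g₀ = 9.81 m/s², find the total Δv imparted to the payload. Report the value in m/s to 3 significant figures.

Δv ≈ 14500 m/s

Ignition mass of stage 1 = 910,000+133,000 + 136,000+18,900 + 16,500+1,500 + 4,790 = 1,220,690 kg.
Stage 1: m₀ = 1,220,690 kg, m_f = 1,220,690 − 910,000 = 310,690 kg; Δv = 439×9.81×ln(3.929) = 4306.6×1.3684 ≈ 5893 m/s.
Stage 2: m₀ = 177,690 kg, m_f = 177,690 − 136,000 = 41,690 kg; Δv = 285×9.81×ln(4.262) = 2795.9×1.4498 ≈ 4053 m/s.
Stage 3: m₀ = 22,790 kg, m_f = 22,790 − 16,500 = 6,290 kg; Δv = 359×9.81×ln(3.623) = 3521.8×1.2874 ≈ 4534 m/s.
Total Δv = 5893 + 4053 + 4534 = 14480 m/s.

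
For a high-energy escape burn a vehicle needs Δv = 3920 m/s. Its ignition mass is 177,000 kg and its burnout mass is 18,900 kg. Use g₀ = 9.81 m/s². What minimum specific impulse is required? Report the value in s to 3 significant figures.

ln(m₀/m_f) = ln(177000/18900) = ln(9.365) = 2.2370.
Using Δv = v_e ln(m₀/m_f): v_e = Δv / ln(m₀/m_f) = 3920 / 2.2370 = 1752.4 m/s.
Isp = v_e / g₀ = 1752.4 / 9.81 = 178.6 s.

Isp ≈ 179 s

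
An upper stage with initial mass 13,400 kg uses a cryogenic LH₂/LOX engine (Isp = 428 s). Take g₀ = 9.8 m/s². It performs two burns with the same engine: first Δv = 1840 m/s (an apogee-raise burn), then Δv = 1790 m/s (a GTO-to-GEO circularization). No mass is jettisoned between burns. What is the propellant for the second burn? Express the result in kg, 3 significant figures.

propellant for the second burn ≈ 3000 kg

v_e = Isp · g₀ = 428 × 9.8 = 4194.4 m/s.
After the first burn: m = 13400 × exp(−1840/4194.4) = 13400 × 0.64489 = 8,641.53 kg.
After the second burn: m = 8,641.53 × exp(−1790/4194.4) = 8,641.53 × 0.65262 = 5,639.64 kg.
Second-burn propellant = 8,641.53 − 5,639.64 = 3,001.89 kg.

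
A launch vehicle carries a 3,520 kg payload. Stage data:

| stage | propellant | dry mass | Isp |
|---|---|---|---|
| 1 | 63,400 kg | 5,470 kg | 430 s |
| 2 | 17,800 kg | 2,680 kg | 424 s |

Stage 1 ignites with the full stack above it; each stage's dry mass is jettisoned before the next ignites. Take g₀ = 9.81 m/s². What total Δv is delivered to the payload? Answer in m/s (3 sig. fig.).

Ignition mass of stage 1 = 63,400+5,470 + 17,800+2,680 + 3,520 = 92,870 kg.
Stage 1: m₀ = 92,870 kg, m_f = 92,870 − 63,400 = 29,470 kg; Δv = 430×9.81×ln(3.151) = 4218.3×1.1478 ≈ 4842 m/s.
Stage 2: m₀ = 24,000 kg, m_f = 24,000 − 17,800 = 6,200 kg; Δv = 424×9.81×ln(3.871) = 4159.4×1.3535 ≈ 5630 m/s.
Total Δv = 4842 + 5630 = 10472 m/s.

Δv ≈ 10500 m/s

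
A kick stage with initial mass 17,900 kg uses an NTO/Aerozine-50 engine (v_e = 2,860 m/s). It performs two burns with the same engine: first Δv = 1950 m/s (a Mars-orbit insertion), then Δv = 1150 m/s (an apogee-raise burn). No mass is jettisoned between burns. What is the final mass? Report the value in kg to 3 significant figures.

final mass ≈ 6060 kg

After the first burn: m = 17900 × exp(−1950/2860.0) = 17900 × 0.50570 = 9,052.03 kg.
After the second burn: m = 9,052.03 × exp(−1150/2860.0) = 9,052.03 × 0.66892 = 6,055.08 kg.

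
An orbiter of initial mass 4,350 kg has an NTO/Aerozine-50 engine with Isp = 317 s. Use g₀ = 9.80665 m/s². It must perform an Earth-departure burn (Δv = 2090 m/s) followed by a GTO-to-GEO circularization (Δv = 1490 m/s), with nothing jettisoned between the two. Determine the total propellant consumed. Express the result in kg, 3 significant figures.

total propellant consumed ≈ 2970 kg

v_e = Isp · g₀ = 317 × 9.80665 = 3108.7 m/s.
After the first burn: m = 4350 × exp(−2090/3108.7) = 4350 × 0.51053 = 2,220.81 kg.
After the second burn: m = 2,220.81 × exp(−1490/3108.7) = 2,220.81 × 0.61922 = 1,375.17 kg.
Total propellant = m₀ − m_final = 4350 − 1,375.17 = 2,974.83 kg.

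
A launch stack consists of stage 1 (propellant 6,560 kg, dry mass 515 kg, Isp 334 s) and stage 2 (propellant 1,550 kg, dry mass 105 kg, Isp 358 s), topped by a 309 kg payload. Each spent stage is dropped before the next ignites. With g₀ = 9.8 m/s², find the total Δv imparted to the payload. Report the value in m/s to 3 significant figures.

Δv ≈ 9700 m/s

Ignition mass of stage 1 = 6,560+515 + 1,550+105 + 309 = 9,039 kg.
Stage 1: m₀ = 9,039 kg, m_f = 9,039 − 6,560 = 2,479 kg; Δv = 334×9.8×ln(3.646) = 3273.2×1.2937 ≈ 4235 m/s.
Stage 2: m₀ = 1,964 kg, m_f = 1,964 − 1,550 = 414 kg; Δv = 358×9.8×ln(4.744) = 3508.4×1.5569 ≈ 5462 m/s.
Total Δv = 4235 + 5462 = 9697 m/s.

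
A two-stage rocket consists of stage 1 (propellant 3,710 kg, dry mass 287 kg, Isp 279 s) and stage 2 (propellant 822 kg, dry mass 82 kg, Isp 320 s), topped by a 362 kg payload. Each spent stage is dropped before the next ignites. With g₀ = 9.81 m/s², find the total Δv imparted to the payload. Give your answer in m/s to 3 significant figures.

Ignition mass of stage 1 = 3,710+287 + 822+82 + 362 = 5,263 kg.
Stage 1: m₀ = 5,263 kg, m_f = 5,263 − 3,710 = 1,553 kg; Δv = 279×9.81×ln(3.389) = 2737.0×1.2205 ≈ 3341 m/s.
Stage 2: m₀ = 1,266 kg, m_f = 1,266 − 822 = 444 kg; Δv = 320×9.81×ln(2.851) = 3139.2×1.0478 ≈ 3289 m/s.
Total Δv = 3341 + 3289 = 6630 m/s.

Δv ≈ 6630 m/s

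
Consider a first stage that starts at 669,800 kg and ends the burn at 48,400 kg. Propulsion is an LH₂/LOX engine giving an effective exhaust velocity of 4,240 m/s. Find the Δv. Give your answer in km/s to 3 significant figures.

Δv ≈ 11.1 km/s

Δv = v_e · ln(m₀/m_f) = 4240.0 × ln(13.84) = 4240.0 × 2.6275 ≈ 11140.5 m/s.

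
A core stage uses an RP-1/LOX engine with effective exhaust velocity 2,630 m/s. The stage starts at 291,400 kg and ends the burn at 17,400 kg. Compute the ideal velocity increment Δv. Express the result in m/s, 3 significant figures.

Δv ≈ 7410 m/s

Rocket equation: Δv = v_e · ln(m₀/m_f) = 2630.0 × ln(16.75) = 2630.0 × 2.8182 ≈ 7411.9 m/s.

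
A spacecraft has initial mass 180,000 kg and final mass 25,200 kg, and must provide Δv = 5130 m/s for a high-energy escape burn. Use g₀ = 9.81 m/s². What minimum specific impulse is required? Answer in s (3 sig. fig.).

ln(m₀/m_f) = ln(180000/25200) = ln(7.143) = 1.9661.
Using Δv = v_e ln(m₀/m_f): v_e = Δv / ln(m₀/m_f) = 5130 / 1.9661 = 2609.2 m/s.
Isp = v_e / g₀ = 2609.2 / 9.81 = 266.0 s.

Isp ≈ 266 s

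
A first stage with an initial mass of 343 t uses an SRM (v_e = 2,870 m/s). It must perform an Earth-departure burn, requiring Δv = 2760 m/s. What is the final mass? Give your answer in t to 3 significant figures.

By the Tsiolkovsky rocket equation, m₀/m_f = exp(Δv / v_e) = exp(2760 / 2870.0) = exp(0.9617) = 2.6161.
m_f = m₀ / 2.6161 = 343 / 2.6161 = 131.111 t.

final mass ≈ 131 t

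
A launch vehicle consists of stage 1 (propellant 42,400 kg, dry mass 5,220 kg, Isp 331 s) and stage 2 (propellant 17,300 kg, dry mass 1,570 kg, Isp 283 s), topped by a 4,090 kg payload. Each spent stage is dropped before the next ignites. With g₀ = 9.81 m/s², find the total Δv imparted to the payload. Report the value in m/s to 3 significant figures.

Ignition mass of stage 1 = 42,400+5,220 + 17,300+1,570 + 4,090 = 70,580 kg.
Stage 1: m₀ = 70,580 kg, m_f = 70,580 − 42,400 = 28,180 kg; Δv = 331×9.81×ln(2.505) = 3247.1×0.9181 ≈ 2981 m/s.
Stage 2: m₀ = 22,960 kg, m_f = 22,960 − 17,300 = 5,660 kg; Δv = 283×9.81×ln(4.057) = 2776.2×1.4003 ≈ 3888 m/s.
Total Δv = 2981 + 3888 = 6869 m/s.

Δv ≈ 6870 m/s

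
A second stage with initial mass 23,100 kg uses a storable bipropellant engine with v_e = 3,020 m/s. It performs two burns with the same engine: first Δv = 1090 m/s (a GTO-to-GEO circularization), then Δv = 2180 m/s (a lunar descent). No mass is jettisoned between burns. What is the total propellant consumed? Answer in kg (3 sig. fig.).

total propellant consumed ≈ 15300 kg

After the first burn: m = 23100 × exp(−1090/3020.0) = 23100 × 0.69703 = 16,101.4 kg.
After the second burn: m = 16,101.4 × exp(−2180/3020.0) = 16,101.4 × 0.48585 = 7,822.87 kg.
Total propellant = m₀ − m_final = 23100 − 7,822.87 = 15,277.13 kg.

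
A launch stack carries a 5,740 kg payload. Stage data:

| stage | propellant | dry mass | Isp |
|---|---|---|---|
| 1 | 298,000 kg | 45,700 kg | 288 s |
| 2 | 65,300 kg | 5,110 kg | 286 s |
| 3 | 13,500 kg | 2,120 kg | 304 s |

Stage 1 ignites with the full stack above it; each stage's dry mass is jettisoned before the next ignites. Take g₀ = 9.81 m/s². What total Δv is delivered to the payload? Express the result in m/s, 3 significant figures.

Ignition mass of stage 1 = 298,000+45,700 + 65,300+5,110 + 13,500+2,120 + 5,740 = 435,470 kg.
Stage 1: m₀ = 435,470 kg, m_f = 435,470 − 298,000 = 137,470 kg; Δv = 288×9.81×ln(3.168) = 2825.3×1.1530 ≈ 3258 m/s.
Stage 2: m₀ = 91,770 kg, m_f = 91,770 − 65,300 = 26,470 kg; Δv = 286×9.81×ln(3.467) = 2805.7×1.2433 ≈ 3488 m/s.
Stage 3: m₀ = 21,360 kg, m_f = 21,360 − 13,500 = 7,860 kg; Δv = 304×9.81×ln(2.718) = 2982.2×0.9997 ≈ 2981 m/s.
Total Δv = 3258 + 3488 + 2981 = 9727 m/s.

Δv ≈ 9730 m/s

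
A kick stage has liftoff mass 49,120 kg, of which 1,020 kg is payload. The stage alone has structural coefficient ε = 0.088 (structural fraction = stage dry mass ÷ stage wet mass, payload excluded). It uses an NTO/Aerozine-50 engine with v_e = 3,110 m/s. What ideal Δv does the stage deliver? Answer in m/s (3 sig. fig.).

Δv ≈ 6950 m/s

Stage wet mass = m₀ − payload = 49,120 − 1,020 = 48,100 kg.
Stage dry mass = ε × stage wet mass = 0.088 × 48,100 = 4,232.8 kg.
Burnout mass m_f = stage dry + payload = 4,232.8 + 1,020 = 5,252.8 kg.
From the ideal rocket equation, Δv = v_e · ln(49,120/5,252.8) = 3110.0 × ln(9.351) = 3110.0 × 2.2355 ≈ 6952 m/s.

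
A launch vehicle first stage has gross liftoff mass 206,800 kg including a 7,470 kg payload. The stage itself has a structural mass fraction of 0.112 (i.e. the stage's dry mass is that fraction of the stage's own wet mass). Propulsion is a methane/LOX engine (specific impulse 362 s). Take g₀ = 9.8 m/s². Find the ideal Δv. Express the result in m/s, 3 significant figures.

Δv ≈ 6870 m/s

Stage wet mass = m₀ − payload = 206,800 − 7,470 = 199,330 kg.
Stage dry mass = ε × stage wet mass = 0.112 × 199,330 = 22,325 kg.
Burnout mass m_f = stage dry + payload = 22,325 + 7,470 = 29,795 kg.
v_e = Isp · g₀ = 362 × 9.8 = 3547.6 m/s.
Using Δv = v_e ln(m₀/m_f): Δv = v_e · ln(206,800/29,795) = 3547.6 × ln(6.941) = 3547.6 × 1.9374 ≈ 6873 m/s.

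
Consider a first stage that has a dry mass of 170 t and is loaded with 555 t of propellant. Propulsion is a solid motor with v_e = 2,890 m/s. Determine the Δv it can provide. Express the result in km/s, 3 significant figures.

Δv ≈ 4.19 km/s

m₀ = m_dry + m_prop = 170 + 555 = 725 t.
Δv = v_e · ln(m₀/m_f) = 2890.0 × ln(4.265) = 2890.0 × 1.4504 ≈ 4191.6 m/s.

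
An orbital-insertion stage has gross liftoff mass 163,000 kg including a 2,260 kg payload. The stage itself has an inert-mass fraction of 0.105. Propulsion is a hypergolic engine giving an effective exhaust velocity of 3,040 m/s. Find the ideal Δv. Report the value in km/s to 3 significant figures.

Stage wet mass = m₀ − payload = 163,000 − 2,260 = 160,740 kg.
Stage dry mass = ε × stage wet mass = 0.105 × 160,740 = 16,877.7 kg.
Burnout mass m_f = stage dry + payload = 16,877.7 + 2,260 = 19,137.7 kg.
By the Tsiolkovsky rocket equation, Δv = v_e · ln(163,000/19,137.7) = 3040.0 × ln(8.517) = 3040.0 × 2.1421 ≈ 6512 m/s.

Δv ≈ 6.51 km/s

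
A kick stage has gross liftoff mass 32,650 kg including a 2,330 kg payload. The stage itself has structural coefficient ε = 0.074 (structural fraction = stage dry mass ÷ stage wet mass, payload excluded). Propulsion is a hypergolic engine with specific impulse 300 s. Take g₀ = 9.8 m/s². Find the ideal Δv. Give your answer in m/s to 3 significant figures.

Δv ≈ 5780 m/s

Stage wet mass = m₀ − payload = 32,650 − 2,330 = 30,320 kg.
Stage dry mass = ε × stage wet mass = 0.074 × 30,320 = 2,243.68 kg.
Burnout mass m_f = stage dry + payload = 2,243.68 + 2,330 = 4,573.68 kg.
v_e = Isp · g₀ = 300 × 9.8 = 2940.0 m/s.
Δv = v_e · ln(32,650/4,573.68) = 2940.0 × ln(7.139) = 2940.0 × 1.9655 ≈ 5779 m/s.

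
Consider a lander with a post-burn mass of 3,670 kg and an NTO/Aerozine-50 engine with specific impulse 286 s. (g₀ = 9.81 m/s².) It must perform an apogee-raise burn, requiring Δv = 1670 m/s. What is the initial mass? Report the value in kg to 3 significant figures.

initial mass ≈ 6660 kg

v_e = Isp · g₀ = 286 × 9.81 = 2805.7 m/s.
Rocket equation: m₀/m_f = exp(Δv / v_e) = exp(1670 / 2805.7) = exp(0.5952) = 1.8134.
m₀ = m_f × 1.8134 = 3,670 × 1.8134 = 6,655.18 kg.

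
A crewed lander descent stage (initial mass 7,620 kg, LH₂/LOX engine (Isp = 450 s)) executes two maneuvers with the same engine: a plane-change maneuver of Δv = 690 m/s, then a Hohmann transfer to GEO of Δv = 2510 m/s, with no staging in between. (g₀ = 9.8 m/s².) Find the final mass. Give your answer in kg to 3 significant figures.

final mass ≈ 3690 kg

v_e = Isp · g₀ = 450 × 9.8 = 4410.0 m/s.
After the first burn: m = 7620 × exp(−690/4410.0) = 7620 × 0.85516 = 6,516.32 kg.
After the second burn: m = 6,516.32 × exp(−2510/4410.0) = 6,516.32 × 0.56600 = 3,688.24 kg.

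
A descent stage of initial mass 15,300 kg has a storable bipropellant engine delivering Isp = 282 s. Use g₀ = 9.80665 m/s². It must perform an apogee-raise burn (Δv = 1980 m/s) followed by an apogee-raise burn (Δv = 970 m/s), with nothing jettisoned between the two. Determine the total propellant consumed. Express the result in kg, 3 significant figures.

v_e = Isp · g₀ = 282 × 9.80665 = 2765.5 m/s.
After the first burn: m = 15300 × exp(−1980/2765.5) = 15300 × 0.48872 = 7,477.42 kg.
After the second burn: m = 7,477.42 × exp(−970/2765.5) = 7,477.42 × 0.70416 = 5,265.3 kg.
Total propellant = m₀ − m_final = 15300 − 5,265.3 = 10,034.7 kg.

total propellant consumed ≈ 10000 kg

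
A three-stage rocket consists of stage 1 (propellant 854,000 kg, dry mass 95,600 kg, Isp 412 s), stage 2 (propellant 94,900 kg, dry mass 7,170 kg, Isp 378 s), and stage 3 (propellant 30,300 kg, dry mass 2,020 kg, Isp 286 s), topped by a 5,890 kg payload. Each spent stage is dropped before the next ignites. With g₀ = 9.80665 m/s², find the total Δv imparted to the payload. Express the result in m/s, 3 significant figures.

Ignition mass of stage 1 = 854,000+95,600 + 94,900+7,170 + 30,300+2,020 + 5,890 = 1,089,880 kg.
Stage 1: m₀ = 1,089,880 kg, m_f = 1,089,880 − 854,000 = 235,880 kg; Δv = 412×9.80665×ln(4.62) = 4040.3×1.5305 ≈ 6184 m/s.
Stage 2: m₀ = 140,280 kg, m_f = 140,280 − 94,900 = 45,380 kg; Δv = 378×9.80665×ln(3.091) = 3706.9×1.1286 ≈ 4184 m/s.
Stage 3: m₀ = 38,210 kg, m_f = 38,210 − 30,300 = 7,910 kg; Δv = 286×9.80665×ln(4.831) = 2804.7×1.5750 ≈ 4417 m/s.
Total Δv = 6184 + 4184 + 4417 = 14785 m/s.

Δv ≈ 14800 m/s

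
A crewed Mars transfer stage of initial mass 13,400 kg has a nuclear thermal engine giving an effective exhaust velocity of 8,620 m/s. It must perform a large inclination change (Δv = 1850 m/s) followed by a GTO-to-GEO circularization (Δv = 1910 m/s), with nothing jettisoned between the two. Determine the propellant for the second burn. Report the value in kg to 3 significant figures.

After the first burn: m = 13400 × exp(−1850/8620.0) = 13400 × 0.80685 = 10,811.8 kg.
After the second burn: m = 10,811.8 × exp(−1910/8620.0) = 10,811.8 × 0.80125 = 8,662.95 kg.
Second-burn propellant = 10,811.8 − 8,662.95 = 2,148.85 kg.

propellant for the second burn ≈ 2150 kg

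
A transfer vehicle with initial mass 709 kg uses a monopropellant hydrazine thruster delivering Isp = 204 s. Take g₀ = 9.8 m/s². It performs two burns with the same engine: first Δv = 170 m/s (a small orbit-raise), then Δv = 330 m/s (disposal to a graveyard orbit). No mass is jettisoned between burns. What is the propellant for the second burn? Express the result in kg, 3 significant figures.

v_e = Isp · g₀ = 204 × 9.8 = 1999.2 m/s.
After the first burn: m = 709 × exp(−170/1999.2) = 709 × 0.91848 = 651.202 kg.
After the second burn: m = 651.202 × exp(−330/1999.2) = 651.202 × 0.84784 = 552.115 kg.
Second-burn propellant = 651.202 − 552.115 = 99.087 kg.

propellant for the second burn ≈ 99.1 kg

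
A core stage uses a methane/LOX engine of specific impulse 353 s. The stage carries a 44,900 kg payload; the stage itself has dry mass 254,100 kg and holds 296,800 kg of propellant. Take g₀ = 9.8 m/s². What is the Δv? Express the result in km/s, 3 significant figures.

Δv ≈ 2.39 km/s

v_e = Isp · g₀ = 353 × 9.8 = 3459.4 m/s.
m₀ = payload + dry + propellant = 44,900 + 254,100 + 296,800 = 595,800 kg.
m_f = payload + dry = 44,900 + 254,100 = 299,000 kg.
By the Tsiolkovsky rocket equation, Δv = v_e · ln(m₀/m_f) = 3459.4 × ln(1.993) = 3459.4 × 0.6895 ≈ 2385.1 m/s.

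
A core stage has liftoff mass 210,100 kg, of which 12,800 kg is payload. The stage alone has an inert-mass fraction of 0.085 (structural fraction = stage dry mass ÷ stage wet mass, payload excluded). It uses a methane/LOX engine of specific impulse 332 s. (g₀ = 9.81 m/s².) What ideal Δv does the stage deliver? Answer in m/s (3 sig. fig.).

Δv ≈ 6390 m/s

Stage wet mass = m₀ − payload = 210,100 − 12,800 = 197,300 kg.
Stage dry mass = ε × stage wet mass = 0.085 × 197,300 = 16,770.5 kg.
Burnout mass m_f = stage dry + payload = 16,770.5 + 12,800 = 29,570.5 kg.
v_e = Isp · g₀ = 332 × 9.81 = 3256.9 m/s.
Using Δv = v_e ln(m₀/m_f): Δv = v_e · ln(210,100/29,570.5) = 3256.9 × ln(7.105) = 3256.9 × 1.9608 ≈ 6386 m/s.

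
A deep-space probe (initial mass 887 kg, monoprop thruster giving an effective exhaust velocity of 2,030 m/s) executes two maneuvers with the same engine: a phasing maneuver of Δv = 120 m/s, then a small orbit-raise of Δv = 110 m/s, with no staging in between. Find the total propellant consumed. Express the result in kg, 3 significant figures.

total propellant consumed ≈ 95.0 kg

After the first burn: m = 887 × exp(−120/2030.0) = 887 × 0.94260 = 836.086 kg.
After the second burn: m = 836.086 × exp(−110/2030.0) = 836.086 × 0.94725 = 791.982 kg.
Total propellant = m₀ − m_final = 887 − 791.982 = 95.018 kg.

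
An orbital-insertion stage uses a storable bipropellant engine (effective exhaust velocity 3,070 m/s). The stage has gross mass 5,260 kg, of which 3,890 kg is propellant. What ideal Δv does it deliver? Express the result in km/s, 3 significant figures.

m_f = m₀ − m_prop = 5,260 − 3,890 = 1,370 kg.
Δv = v_e · ln(m₀/m_f) = 3070.0 × ln(3.839) = 3070.0 × 1.3453 ≈ 4130.1 m/s.

Δv ≈ 4.13 km/s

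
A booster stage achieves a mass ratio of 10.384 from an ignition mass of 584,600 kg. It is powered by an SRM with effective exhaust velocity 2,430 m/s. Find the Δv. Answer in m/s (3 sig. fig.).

Δv ≈ 5690 m/s

Δv = v_e · ln(10.384) = 2430.0 × 2.3403 ≈ 5686.8 m/s.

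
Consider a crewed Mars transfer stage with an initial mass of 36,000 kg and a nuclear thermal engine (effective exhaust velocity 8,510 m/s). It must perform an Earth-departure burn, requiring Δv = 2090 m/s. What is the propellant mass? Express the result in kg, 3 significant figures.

Using Δv = v_e ln(m₀/m_f): m₀/m_f = exp(Δv / v_e) = exp(2090 / 8510.0) = exp(0.2456) = 1.2784.
m_f = 36,000 / 1.2784 = 28,160.2 kg, so propellant = m₀ − m_f = 36,000 − 28,160.2 = 7,839.8 kg.

propellant mass ≈ 7840 kg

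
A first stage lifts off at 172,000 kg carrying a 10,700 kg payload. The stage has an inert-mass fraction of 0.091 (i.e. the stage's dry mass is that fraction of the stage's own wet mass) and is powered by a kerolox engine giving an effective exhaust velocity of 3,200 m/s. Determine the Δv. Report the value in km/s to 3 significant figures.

Stage wet mass = m₀ − payload = 172,000 − 10,700 = 161,300 kg.
Stage dry mass = ε × stage wet mass = 0.091 × 161,300 = 14,678.3 kg.
Burnout mass m_f = stage dry + payload = 14,678.3 + 10,700 = 25,378.3 kg.
By the Tsiolkovsky rocket equation, Δv = v_e · ln(172,000/25,378.3) = 3200.0 × ln(6.777) = 3200.0 × 1.9136 ≈ 6124 m/s.

Δv ≈ 6.12 km/s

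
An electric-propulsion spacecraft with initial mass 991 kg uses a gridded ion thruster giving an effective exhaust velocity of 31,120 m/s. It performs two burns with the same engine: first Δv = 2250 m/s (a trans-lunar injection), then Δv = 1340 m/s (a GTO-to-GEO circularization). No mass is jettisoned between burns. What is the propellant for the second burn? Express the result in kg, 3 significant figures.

After the first burn: m = 991 × exp(−2250/31120.0) = 991 × 0.93025 = 921.878 kg.
After the second burn: m = 921.878 × exp(−1340/31120.0) = 921.878 × 0.95785 = 883.021 kg.
Second-burn propellant = 921.878 − 883.021 = 38.857 kg.

propellant for the second burn ≈ 38.9 kg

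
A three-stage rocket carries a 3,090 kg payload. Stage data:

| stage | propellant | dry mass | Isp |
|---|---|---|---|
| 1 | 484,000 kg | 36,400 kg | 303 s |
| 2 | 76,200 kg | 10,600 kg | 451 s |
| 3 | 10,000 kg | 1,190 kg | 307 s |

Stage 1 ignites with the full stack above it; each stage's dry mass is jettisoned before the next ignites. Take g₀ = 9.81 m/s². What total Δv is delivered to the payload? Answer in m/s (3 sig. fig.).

Ignition mass of stage 1 = 484,000+36,400 + 76,200+10,600 + 10,000+1,190 + 3,090 = 621,480 kg.
Stage 1: m₀ = 621,480 kg, m_f = 621,480 − 484,000 = 137,480 kg; Δv = 303×9.81×ln(4.521) = 2972.4×1.5086 ≈ 4484 m/s.
Stage 2: m₀ = 101,080 kg, m_f = 101,080 − 76,200 = 24,880 kg; Δv = 451×9.81×ln(4.063) = 4424.3×1.4018 ≈ 6202 m/s.
Stage 3: m₀ = 14,280 kg, m_f = 14,280 − 10,000 = 4,280 kg; Δv = 307×9.81×ln(3.336) = 3011.7×1.2049 ≈ 3629 m/s.
Total Δv = 4484 + 6202 + 3629 = 14315 m/s.

Δv ≈ 14300 m/s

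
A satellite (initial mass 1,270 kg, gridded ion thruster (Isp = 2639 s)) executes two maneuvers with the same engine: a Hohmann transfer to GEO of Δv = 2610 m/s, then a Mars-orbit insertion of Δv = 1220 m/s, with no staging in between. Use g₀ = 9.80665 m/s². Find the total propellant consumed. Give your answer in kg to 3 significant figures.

total propellant consumed ≈ 175 kg

v_e = Isp · g₀ = 2639 × 9.80665 = 25879.7 m/s.
After the first burn: m = 1270 × exp(−2610/25879.7) = 1270 × 0.90407 = 1,148.17 kg.
After the second burn: m = 1,148.17 × exp(−1220/25879.7) = 1,148.17 × 0.95395 = 1,095.3 kg.
Total propellant = m₀ − m_final = 1270 − 1,095.3 = 174.7 kg.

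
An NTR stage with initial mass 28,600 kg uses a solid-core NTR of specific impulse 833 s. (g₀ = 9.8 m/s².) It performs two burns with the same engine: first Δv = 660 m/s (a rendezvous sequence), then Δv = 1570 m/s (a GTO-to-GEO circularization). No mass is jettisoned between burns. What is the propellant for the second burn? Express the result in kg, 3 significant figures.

v_e = Isp · g₀ = 833 × 9.8 = 8163.4 m/s.
After the first burn: m = 28600 × exp(−660/8163.4) = 28600 × 0.92233 = 26,378.6 kg.
After the second burn: m = 26,378.6 × exp(−1570/8163.4) = 26,378.6 × 0.82504 = 21,763.4 kg.
Second-burn propellant = 26,378.6 − 21,763.4 = 4,615.2 kg.

propellant for the second burn ≈ 4620 kg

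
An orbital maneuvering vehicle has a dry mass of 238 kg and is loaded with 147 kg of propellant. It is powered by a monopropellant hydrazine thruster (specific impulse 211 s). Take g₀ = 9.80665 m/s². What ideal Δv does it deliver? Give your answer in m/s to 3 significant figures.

v_e = Isp · g₀ = 211 × 9.80665 = 2069.2 m/s.
m₀ = m_dry + m_prop = 238 + 147 = 385 kg.
From the ideal rocket equation, Δv = v_e · ln(m₀/m_f) = 2069.2 × ln(1.618) = 2069.2 × 0.4810 ≈ 995.2 m/s.

Δv ≈ 995 m/s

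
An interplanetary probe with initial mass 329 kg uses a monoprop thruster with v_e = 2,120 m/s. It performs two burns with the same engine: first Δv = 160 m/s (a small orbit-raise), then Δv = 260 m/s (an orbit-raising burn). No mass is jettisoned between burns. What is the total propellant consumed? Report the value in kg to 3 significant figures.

After the first burn: m = 329 × exp(−160/2120.0) = 329 × 0.92731 = 305.085 kg.
After the second burn: m = 305.085 × exp(−260/2120.0) = 305.085 × 0.88458 = 269.872 kg.
Total propellant = m₀ − m_final = 329 − 269.872 = 59.128 kg.

total propellant consumed ≈ 59.1 kg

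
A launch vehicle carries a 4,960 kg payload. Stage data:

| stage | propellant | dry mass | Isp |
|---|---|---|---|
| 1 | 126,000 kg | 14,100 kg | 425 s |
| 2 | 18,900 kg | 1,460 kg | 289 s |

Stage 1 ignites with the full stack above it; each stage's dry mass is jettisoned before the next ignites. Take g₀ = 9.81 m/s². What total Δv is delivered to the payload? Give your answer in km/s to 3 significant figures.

Δv ≈ 9.87 km/s

Ignition mass of stage 1 = 126,000+14,100 + 18,900+1,460 + 4,960 = 165,420 kg.
Stage 1: m₀ = 165,420 kg, m_f = 165,420 − 126,000 = 39,420 kg; Δv = 425×9.81×ln(4.196) = 4169.2×1.4342 ≈ 5980 m/s.
Stage 2: m₀ = 25,320 kg, m_f = 25,320 − 18,900 = 6,420 kg; Δv = 289×9.81×ln(3.944) = 2835.1×1.3722 ≈ 3890 m/s.
Total Δv = 5980 + 3890 = 9870 m/s.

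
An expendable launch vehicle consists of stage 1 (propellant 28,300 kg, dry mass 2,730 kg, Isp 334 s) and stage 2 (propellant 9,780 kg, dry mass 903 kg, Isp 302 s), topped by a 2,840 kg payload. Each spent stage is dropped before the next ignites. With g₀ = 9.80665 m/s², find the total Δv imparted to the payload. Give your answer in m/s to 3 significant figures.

Δv ≈ 7110 m/s

Ignition mass of stage 1 = 28,300+2,730 + 9,780+903 + 2,840 = 44,553 kg.
Stage 1: m₀ = 44,553 kg, m_f = 44,553 − 28,300 = 16,253 kg; Δv = 334×9.80665×ln(2.741) = 3275.4×1.0084 ≈ 3303 m/s.
Stage 2: m₀ = 13,523 kg, m_f = 13,523 − 9,780 = 3,743 kg; Δv = 302×9.80665×ln(3.613) = 2961.6×1.2845 ≈ 3804 m/s.
Total Δv = 3303 + 3804 = 7107 m/s.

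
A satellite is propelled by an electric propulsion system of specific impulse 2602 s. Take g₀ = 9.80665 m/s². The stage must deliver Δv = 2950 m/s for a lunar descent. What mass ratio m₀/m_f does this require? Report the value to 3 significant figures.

v_e = Isp · g₀ = 2602 × 9.80665 = 25516.9 m/s.
From the ideal rocket equation, m₀/m_f = exp(Δv / v_e) = exp(2950 / 25516.9) = exp(0.1156) = 1.1226.

mass ratio ≈ 1.12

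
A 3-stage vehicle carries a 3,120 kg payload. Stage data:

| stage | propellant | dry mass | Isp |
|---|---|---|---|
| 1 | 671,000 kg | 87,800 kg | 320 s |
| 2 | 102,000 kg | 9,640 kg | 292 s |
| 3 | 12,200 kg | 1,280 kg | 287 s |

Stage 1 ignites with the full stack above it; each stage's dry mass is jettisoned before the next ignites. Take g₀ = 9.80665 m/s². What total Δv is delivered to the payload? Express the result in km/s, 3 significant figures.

Δv ≈ 12.7 km/s

Ignition mass of stage 1 = 671,000+87,800 + 102,000+9,640 + 12,200+1,280 + 3,120 = 887,040 kg.
Stage 1: m₀ = 887,040 kg, m_f = 887,040 − 671,000 = 216,040 kg; Δv = 320×9.80665×ln(4.106) = 3138.1×1.4124 ≈ 4432 m/s.
Stage 2: m₀ = 128,240 kg, m_f = 128,240 − 102,000 = 26,240 kg; Δv = 292×9.80665×ln(4.887) = 2863.5×1.5866 ≈ 4543 m/s.
Stage 3: m₀ = 16,600 kg, m_f = 16,600 − 12,200 = 4,400 kg; Δv = 287×9.80665×ln(3.773) = 2814.5×1.3278 ≈ 3737 m/s.
Total Δv = 4432 + 4543 + 3737 = 12712 m/s.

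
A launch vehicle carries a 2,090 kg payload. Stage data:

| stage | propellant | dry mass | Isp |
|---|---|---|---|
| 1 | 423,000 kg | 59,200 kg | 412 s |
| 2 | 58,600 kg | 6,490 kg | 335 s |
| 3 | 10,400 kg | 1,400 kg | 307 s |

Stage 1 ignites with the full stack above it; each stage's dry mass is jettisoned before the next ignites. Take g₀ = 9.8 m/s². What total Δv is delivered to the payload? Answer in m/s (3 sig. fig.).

Ignition mass of stage 1 = 423,000+59,200 + 58,600+6,490 + 10,400+1,400 + 2,090 = 561,180 kg.
Stage 1: m₀ = 561,180 kg, m_f = 561,180 − 423,000 = 138,180 kg; Δv = 412×9.8×ln(4.061) = 4037.6×1.4015 ≈ 5659 m/s.
Stage 2: m₀ = 78,980 kg, m_f = 78,980 − 58,600 = 20,380 kg; Δv = 335×9.8×ln(3.875) = 3283.0×1.3546 ≈ 4447 m/s.
Stage 3: m₀ = 13,890 kg, m_f = 13,890 − 10,400 = 3,490 kg; Δv = 307×9.8×ln(3.98) = 3008.6×1.3813 ≈ 4156 m/s.
Total Δv = 5659 + 4447 + 4156 = 14262 m/s.

Δv ≈ 14300 m/s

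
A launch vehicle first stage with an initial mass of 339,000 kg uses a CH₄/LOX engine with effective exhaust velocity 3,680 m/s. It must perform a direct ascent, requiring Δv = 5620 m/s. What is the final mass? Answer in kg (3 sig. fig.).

m₀/m_f = exp(Δv / v_e) = exp(5620 / 3680.0) = exp(1.5272) = 4.6051.
m_f = m₀ / 4.6051 = 339,000 / 4.6051 = 73,614 kg.

final mass ≈ 73600 kg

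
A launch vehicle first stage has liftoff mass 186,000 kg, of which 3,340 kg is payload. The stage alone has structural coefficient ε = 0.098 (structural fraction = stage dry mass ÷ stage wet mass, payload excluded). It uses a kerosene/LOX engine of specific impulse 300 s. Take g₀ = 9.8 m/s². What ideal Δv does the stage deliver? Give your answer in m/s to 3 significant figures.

Stage wet mass = m₀ − payload = 186,000 − 3,340 = 182,660 kg.
Stage dry mass = ε × stage wet mass = 0.098 × 182,660 = 17,900.7 kg.
Burnout mass m_f = stage dry + payload = 17,900.7 + 3,340 = 21,240.7 kg.
v_e = Isp · g₀ = 300 × 9.8 = 2940.0 m/s.
Using Δv = v_e ln(m₀/m_f): Δv = v_e · ln(186,000/21,240.7) = 2940.0 × ln(8.757) = 2940.0 × 2.1698 ≈ 6379 m/s.

Δv ≈ 6380 m/s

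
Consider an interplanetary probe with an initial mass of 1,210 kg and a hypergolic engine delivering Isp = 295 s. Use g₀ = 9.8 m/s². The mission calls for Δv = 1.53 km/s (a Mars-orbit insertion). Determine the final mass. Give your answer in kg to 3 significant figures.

v_e = Isp · g₀ = 295 × 9.8 = 2891.0 m/s.
m₀/m_f = exp(Δv / v_e) = exp(1530 / 2891.0) = exp(0.5292) = 1.6976.
m_f = m₀ / 1.6976 = 1,210 / 1.6976 = 712.771 kg.

final mass ≈ 713 kg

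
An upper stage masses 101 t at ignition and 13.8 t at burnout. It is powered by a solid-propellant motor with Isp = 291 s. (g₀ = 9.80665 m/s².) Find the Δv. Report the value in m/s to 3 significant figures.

Δv ≈ 5680 m/s

v_e = Isp · g₀ = 291 × 9.80665 = 2853.7 m/s.
By the Tsiolkovsky rocket equation, Δv = v_e · ln(m₀/m_f) = 2853.7 × ln(7.319) = 2853.7 × 1.9905 ≈ 5680.2 m/s.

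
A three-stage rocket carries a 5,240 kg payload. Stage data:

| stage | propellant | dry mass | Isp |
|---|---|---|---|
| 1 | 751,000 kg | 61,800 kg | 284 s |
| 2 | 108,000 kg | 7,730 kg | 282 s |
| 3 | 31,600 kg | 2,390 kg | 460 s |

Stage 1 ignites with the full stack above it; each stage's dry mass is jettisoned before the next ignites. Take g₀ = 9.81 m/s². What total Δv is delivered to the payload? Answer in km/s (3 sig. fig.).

Δv ≈ 14.9 km/s

Ignition mass of stage 1 = 751,000+61,800 + 108,000+7,730 + 31,600+2,390 + 5,240 = 967,760 kg.
Stage 1: m₀ = 967,760 kg, m_f = 967,760 − 751,000 = 216,760 kg; Δv = 284×9.81×ln(4.465) = 2786.0×1.4962 ≈ 4168 m/s.
Stage 2: m₀ = 154,960 kg, m_f = 154,960 − 108,000 = 46,960 kg; Δv = 282×9.81×ln(3.3) = 2766.4×1.1939 ≈ 3303 m/s.
Stage 3: m₀ = 39,230 kg, m_f = 39,230 − 31,600 = 7,630 kg; Δv = 460×9.81×ln(5.142) = 4512.6×1.6374 ≈ 7389 m/s.
Total Δv = 4168 + 3303 + 7389 = 14860 m/s.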